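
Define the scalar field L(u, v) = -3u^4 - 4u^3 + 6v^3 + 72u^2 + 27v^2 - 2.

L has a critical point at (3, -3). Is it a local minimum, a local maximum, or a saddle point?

The mixed partial ∂²L/∂u∂v is 0, so the Hessian at any point is diag(L_uu, L_vv) = diag(12(-3u^2 - 2u + 12), 18(2v + 3)).
At (3, -3): H = diag(-252, -54).
Both eigenvalues are negative, so H is negative definite: a local maximum.

local maximum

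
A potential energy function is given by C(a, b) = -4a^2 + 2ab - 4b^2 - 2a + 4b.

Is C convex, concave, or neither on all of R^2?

concave

C is quadratic, so its Hessian is the constant matrix H = [[-8, 2], [2, -8]].
det(H) = 60, tr(H) = -16.
det(H) > 0 and tr(H) < 0, so H is negative definite everywhere: concave.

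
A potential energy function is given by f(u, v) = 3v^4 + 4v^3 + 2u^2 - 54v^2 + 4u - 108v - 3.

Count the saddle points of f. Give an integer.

f separates as a function of u plus a function of v, so ∇f=0 decouples.
∂f/∂u = 4(u + 1) = 0 at u ∈ {-1}; ∂f/∂v = 12(v - 3)(v + 1)(v + 3) = 0 at v ∈ {-3, -1, 3}.
The Hessian is diagonal: diag(f_uu, f_vv). Second derivatives: f_uu(-1)=4; f_vv(-3)=144, f_vv(-1)=-96, f_vv(3)=288.
Saddle points occur where the two diagonal entries have opposite signs: (-1, -1). Count: 1.

1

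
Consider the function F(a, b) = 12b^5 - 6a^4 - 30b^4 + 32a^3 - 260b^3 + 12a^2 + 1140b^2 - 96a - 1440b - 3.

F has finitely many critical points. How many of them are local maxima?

F separates as a function of a plus a function of b, so ∇F=0 decouples.
∂F/∂a = -24(a - 4)(a - 1)(a + 1) = 0 at a ∈ {-1, 1, 4}; ∂F/∂b = 60(b - 3)(b - 2)(b - 1)(b + 4) = 0 at b ∈ {-4, 1, 2, 3}.
The Hessian is diagonal: diag(F_aa, F_bb). Second derivatives: F_aa(-1)=-240, F_aa(1)=144, F_aa(4)=-360; F_bb(-4)=-12600, F_bb(1)=600, F_bb(2)=-360, F_bb(3)=840.
Local maxima occur where both diagonal entries negative: (-1, -4), (-1, 2), (4, -4), (4, 2). Count: 4.

4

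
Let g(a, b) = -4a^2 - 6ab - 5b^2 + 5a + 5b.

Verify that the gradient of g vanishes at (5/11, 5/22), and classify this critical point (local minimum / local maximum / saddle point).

∇g = (-8a - 6b + 5, -6a - 10b + 5); substituting (5/11, 5/22) gives ∇g = (0, 0), so (5/11, 5/22) is indeed a critical point.
The Hessian of g is constant: H = [[-8, -6], [-6, -10]].
det(H) = (-8)·(-10) − (-6)² = 44.
det(H) > 0 and tr(H) = -18 < 0, so H is negative definite and the point is a local maximum.

local maximum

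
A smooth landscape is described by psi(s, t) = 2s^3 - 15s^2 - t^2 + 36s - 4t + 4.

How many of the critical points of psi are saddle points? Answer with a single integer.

1

psi separates as a function of s plus a function of t, so ∇psi=0 decouples.
∂psi/∂s = 6(s - 3)(s - 2) = 0 at s ∈ {2, 3}; ∂psi/∂t = -2(t + 2) = 0 at t ∈ {-2}.
The Hessian is diagonal: diag(psi_ss, psi_tt). Second derivatives: psi_ss(2)=-6, psi_ss(3)=6; psi_tt(-2)=-2.
Saddle points occur where the two diagonal entries have opposite signs: (3, -2). Count: 1.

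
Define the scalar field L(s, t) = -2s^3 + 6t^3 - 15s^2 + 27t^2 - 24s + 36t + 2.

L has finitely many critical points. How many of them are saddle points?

L separates as a function of s plus a function of t, so ∇L=0 decouples.
∂L/∂s = -6(s + 1)(s + 4) = 0 at s ∈ {-4, -1}; ∂L/∂t = 18(t + 1)(t + 2) = 0 at t ∈ {-2, -1}.
The Hessian is diagonal: diag(L_ss, L_tt). Second derivatives: L_ss(-4)=18, L_ss(-1)=-18; L_tt(-2)=-18, L_tt(-1)=18.
Saddle points occur where the two diagonal entries have opposite signs: (-4, -2), (-1, -1). Count: 2.

2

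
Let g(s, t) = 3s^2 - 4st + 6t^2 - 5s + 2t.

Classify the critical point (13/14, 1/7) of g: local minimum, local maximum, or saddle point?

local minimum

The Hessian of g is constant: H = [[6, -4], [-4, 12]].
det(H) = 6·12 − (-4)² = 56.
det(H) > 0 and tr(H) = 18 > 0, so H is positive definite and the point is a local minimum.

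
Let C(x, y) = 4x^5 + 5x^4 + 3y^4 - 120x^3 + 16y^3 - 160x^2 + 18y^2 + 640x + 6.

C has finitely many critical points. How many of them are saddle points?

C separates as a function of x plus a function of y, so ∇C=0 decouples.
∂C/∂x = 20(x - 4)(x - 1)(x + 2)(x + 4) = 0 at x ∈ {-4, -2, 1, 4}; ∂C/∂y = 12y(y + 1)(y + 3) = 0 at y ∈ {-3, -1, 0}.
The Hessian is diagonal: diag(C_xx, C_yy). Second derivatives: C_xx(-4)=-1600, C_xx(-2)=720, C_xx(1)=-900, C_xx(4)=2880; C_yy(-3)=72, C_yy(-1)=-24, C_yy(0)=36.
Saddle points occur where the two diagonal entries have opposite signs: (-4, -3), (-4, 0), (-2, -1), (1, -3), (1, 0), (4, -1). Count: 6.

6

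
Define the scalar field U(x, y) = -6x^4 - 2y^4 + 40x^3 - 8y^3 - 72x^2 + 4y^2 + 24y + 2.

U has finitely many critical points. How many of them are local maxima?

U separates as a function of x plus a function of y, so ∇U=0 decouples.
∂U/∂x = -24x(x - 3)(x - 2) = 0 at x ∈ {0, 2, 3}; ∂U/∂y = -8(y - 1)(y + 1)(y + 3) = 0 at y ∈ {-3, -1, 1}.
The Hessian is diagonal: diag(U_xx, U_yy). Second derivatives: U_xx(0)=-144, U_xx(2)=48, U_xx(3)=-72; U_yy(-3)=-64, U_yy(-1)=32, U_yy(1)=-64.
Local maxima occur where both diagonal entries negative: (0, -3), (0, 1), (3, -3), (3, 1). Count: 4.

4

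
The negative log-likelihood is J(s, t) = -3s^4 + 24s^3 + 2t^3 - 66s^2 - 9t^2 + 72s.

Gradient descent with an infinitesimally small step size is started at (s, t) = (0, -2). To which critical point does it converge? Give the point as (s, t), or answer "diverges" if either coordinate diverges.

diverges

J is separable, so gradient descent decouples: s follows -∂J/∂s, t follows -∂J/∂t.
∂J/∂s = -12(s - 3)(s - 2)(s - 1); at s=0 this is 72, so s decreases.
∂J/∂t = 6t(t - 3); at t=-2 this is 60, so t decreases.
The s-coordinate has no critical point in that direction and runs off to infinity.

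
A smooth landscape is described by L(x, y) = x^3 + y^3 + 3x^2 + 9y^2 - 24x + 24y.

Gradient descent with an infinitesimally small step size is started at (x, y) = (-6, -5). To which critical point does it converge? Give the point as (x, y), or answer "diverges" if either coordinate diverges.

L is separable, so gradient descent decouples: x follows -∂L/∂x, y follows -∂L/∂y.
∂L/∂x = 3(x - 2)(x + 4); at x=-6 this is 48, so x decreases.
∂L/∂y = 3(y + 2)(y + 4); at y=-5 this is 9, so y decreases.
The x-coordinate has no critical point in that direction and runs off to infinity.

diverges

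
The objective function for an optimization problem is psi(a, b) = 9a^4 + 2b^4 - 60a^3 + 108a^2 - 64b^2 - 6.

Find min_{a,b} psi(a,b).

-518

psi(a,b) separates as P(a) + Q(b) − 6, so its minimum is min P + min Q − 6.
P'(a) = 36a(a - 3)(a - 2) vanishes at a ∈ {0, 2, 3}; Q'(b) = 8b(b - 4)(b + 4) vanishes at b ∈ {-4, 0, 4}.
Local minima of P (where P''>0): P(0)=0, P(3)=81. Local minima of Q: Q(-4)=-512, Q(4)=-512.
So the global minimum of psi is P(0) + Q(-4) − 6 = 0 − 512 − 6 = -518, attained at (0, -4).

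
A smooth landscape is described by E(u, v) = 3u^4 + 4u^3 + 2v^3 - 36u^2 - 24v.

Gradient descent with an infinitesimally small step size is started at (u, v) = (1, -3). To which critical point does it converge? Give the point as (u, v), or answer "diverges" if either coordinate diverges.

diverges

E is separable, so gradient descent decouples: u follows -∂E/∂u, v follows -∂E/∂v.
∂E/∂u = 12u(u - 2)(u + 3); at u=1 this is -48, so u increases.
∂E/∂v = 6(v - 2)(v + 2); at v=-3 this is 30, so v decreases.
The v-coordinate has no critical point in that direction and runs off to infinity.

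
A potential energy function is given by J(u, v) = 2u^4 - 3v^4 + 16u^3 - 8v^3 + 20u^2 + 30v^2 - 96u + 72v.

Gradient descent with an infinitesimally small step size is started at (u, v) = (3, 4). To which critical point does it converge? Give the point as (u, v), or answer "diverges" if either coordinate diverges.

J is separable, so gradient descent decouples: u follows -∂J/∂u, v follows -∂J/∂v.
∂J/∂u = 8(u - 1)(u + 3)(u + 4); at u=3 this is 672, so u decreases.
∂J/∂v = -12(v - 2)(v + 1)(v + 3); at v=4 this is -840, so v increases.
The v-coordinate has no critical point in that direction and runs off to infinity.

diverges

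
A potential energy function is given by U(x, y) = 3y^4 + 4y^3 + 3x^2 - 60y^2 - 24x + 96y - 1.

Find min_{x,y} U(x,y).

-881

U(x,y) separates as P(x) + Q(y) − 1, so its minimum is min P + min Q − 1.
P'(x) = 6x - 24 vanishes at x ∈ {4}; Q'(y) = 12(y - 2)(y - 1)(y + 4) vanishes at y ∈ {-4, 1, 2}.
Local minima of P (where P''>0): P(4)=-48. Local minima of Q: Q(-4)=-832, Q(2)=32.
So the global minimum of U is P(4) + Q(-4) − 1 = -48 − 832 − 1 = -881, attained at (4, -4).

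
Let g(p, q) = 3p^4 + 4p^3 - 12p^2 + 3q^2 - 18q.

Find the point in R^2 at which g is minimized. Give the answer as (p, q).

g(p,q) separates as A(p) + B(q), so its minimum is min A + min B.
A'(p) = 12p(p - 1)(p + 2) vanishes at p ∈ {-2, 0, 1}; B'(q) = 6q - 18 vanishes at q ∈ {3}.
Local minima of A (where A''>0): A(-2)=-32, A(1)=-5. Local minima of B: B(3)=-27.
So the global minimum of g is A(-2) + B(3) = -32 − 27 = -59, attained at (-2, 3).

(-2, 3)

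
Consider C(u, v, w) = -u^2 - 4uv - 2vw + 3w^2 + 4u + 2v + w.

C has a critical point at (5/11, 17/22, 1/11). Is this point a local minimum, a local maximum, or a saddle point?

saddle point

The Hessian is constant: H = [[-2, -4, 0], [-4, 0, -2], [0, -2, 6]].
Leading principal minors: Δ₁ = -2, Δ₂ = -16, Δ₃ = -88.
The minors fit neither the all-positive nor the alternating-sign pattern, so H is indefinite: a saddle point.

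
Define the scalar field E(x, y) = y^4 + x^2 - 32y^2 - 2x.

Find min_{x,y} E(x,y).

E(x,y) separates as P(x) + Q(y), so its minimum is min P + min Q.
P'(x) = 2x - 2 vanishes at x ∈ {1}; Q'(y) = 4y(y - 4)(y + 4) vanishes at y ∈ {-4, 0, 4}.
Local minima of P (where P''>0): P(1)=-1. Local minima of Q: Q(-4)=-256, Q(4)=-256.
So the global minimum of E is P(1) + Q(-4) = -1 − 256 = -257, attained at (1, -4).

-257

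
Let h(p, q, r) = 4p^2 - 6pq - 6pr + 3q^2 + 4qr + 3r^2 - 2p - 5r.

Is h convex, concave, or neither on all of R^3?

h is quadratic, so its Hessian is the constant matrix H = [[8, -6, -6], [-6, 6, 4], [-6, 4, 6]].
Leading principal minors: 8, 12, 16.
All positive ⇒ H ≻ 0 ⇒ convex.

convex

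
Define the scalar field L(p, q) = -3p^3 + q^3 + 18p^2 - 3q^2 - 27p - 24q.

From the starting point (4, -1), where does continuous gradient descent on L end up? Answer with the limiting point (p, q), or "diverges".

L is separable, so gradient descent decouples: p follows -∂L/∂p, q follows -∂L/∂q.
∂L/∂p = -9(p - 3)(p - 1); at p=4 this is -27, so p increases.
∂L/∂q = 3(q - 4)(q + 2); at q=-1 this is -15, so q increases.
The p-coordinate has no critical point in that direction and runs off to infinity.

diverges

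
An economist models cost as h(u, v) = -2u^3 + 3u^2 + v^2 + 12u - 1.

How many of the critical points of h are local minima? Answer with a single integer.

h separates as a function of u plus a function of v, so ∇h=0 decouples.
∂h/∂u = -6(u - 2)(u + 1) = 0 at u ∈ {-1, 2}; ∂h/∂v = 2v = 0 at v ∈ {0}.
The Hessian is diagonal: diag(h_uu, h_vv). Second derivatives: h_uu(-1)=18, h_uu(2)=-18; h_vv(0)=2.
Local minima occur where both diagonal entries positive: (-1, 0). Count: 1.

1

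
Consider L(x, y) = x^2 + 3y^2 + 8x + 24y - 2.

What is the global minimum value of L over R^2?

-66

L(x,y) separates as P(x) + Q(y) − 2, so its minimum is min P + min Q − 2.
P'(x) = 2x + 8 vanishes at x ∈ {-4}; Q'(y) = 6y + 24 vanishes at y ∈ {-4}.
Local minima of P (where P''>0): P(-4)=-16. Local minima of Q: Q(-4)=-48.
So the global minimum of L is P(-4) + Q(-4) − 2 = -16 − 48 − 2 = -66, attained at (-4, -4).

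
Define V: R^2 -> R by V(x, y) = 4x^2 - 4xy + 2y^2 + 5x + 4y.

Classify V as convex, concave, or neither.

convex

V is quadratic, so its Hessian is the constant matrix H = [[8, -4], [-4, 4]].
det(H) = 16, tr(H) = 12.
det(H) > 0 and tr(H) > 0, so H is positive definite everywhere: convex.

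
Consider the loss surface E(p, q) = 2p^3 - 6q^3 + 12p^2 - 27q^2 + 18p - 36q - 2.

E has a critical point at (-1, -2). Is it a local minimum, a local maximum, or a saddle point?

The mixed partial ∂²E/∂p∂q is 0, so the Hessian at any point is diag(E_pp, E_qq) = diag(12(p + 2), -18(2q + 3)).
At (-1, -2): H = diag(12, 18).
Both eigenvalues are positive, so H is positive definite: a local minimum.

local minimum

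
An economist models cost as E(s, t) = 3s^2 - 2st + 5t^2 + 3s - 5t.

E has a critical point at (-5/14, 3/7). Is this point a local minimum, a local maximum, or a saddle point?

The Hessian of E is constant: H = [[6, -2], [-2, 10]].
det(H) = 6·10 − (-2)² = 56.
det(H) > 0 and tr(H) = 16 > 0, so H is positive definite and the point is a local minimum.

local minimum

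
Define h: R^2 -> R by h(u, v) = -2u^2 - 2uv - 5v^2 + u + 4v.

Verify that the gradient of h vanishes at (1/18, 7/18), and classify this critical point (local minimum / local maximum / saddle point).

∇h = (-4u - 2v + 1, -2u - 10v + 4); substituting (1/18, 7/18) gives ∇h = (0, 0), so (1/18, 7/18) is indeed a critical point.
The Hessian of h is constant: H = [[-4, -2], [-2, -10]].
det(H) = (-4)·(-10) − (-2)² = 36.
det(H) > 0 and tr(H) = -14 < 0, so H is negative definite and the point is a local maximum.

local maximum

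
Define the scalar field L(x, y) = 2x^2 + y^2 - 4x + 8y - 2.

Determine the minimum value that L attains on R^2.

L(x,y) separates as P(x) + Q(y) − 2, so its minimum is min P + min Q − 2.
P'(x) = 4x - 4 vanishes at x ∈ {1}; Q'(y) = 2y + 8 vanishes at y ∈ {-4}.
Local minima of P (where P''>0): P(1)=-2. Local minima of Q: Q(-4)=-16.
So the global minimum of L is P(1) + Q(-4) − 2 = -2 − 16 − 2 = -20, attained at (1, -4).

-20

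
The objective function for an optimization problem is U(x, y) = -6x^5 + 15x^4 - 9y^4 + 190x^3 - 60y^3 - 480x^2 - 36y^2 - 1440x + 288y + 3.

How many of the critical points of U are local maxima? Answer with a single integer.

4

U separates as a function of x plus a function of y, so ∇U=0 decouples.
∂U/∂x = -30(x - 4)(x - 3)(x + 1)(x + 4) = 0 at x ∈ {-4, -1, 3, 4}; ∂U/∂y = -36(y - 1)(y + 2)(y + 4) = 0 at y ∈ {-4, -2, 1}.
The Hessian is diagonal: diag(U_xx, U_yy). Second derivatives: U_xx(-4)=5040, U_xx(-1)=-1800, U_xx(3)=840, U_xx(4)=-1200; U_yy(-4)=-360, U_yy(-2)=216, U_yy(1)=-540.
Local maxima occur where both diagonal entries negative: (-1, -4), (-1, 1), (4, -4), (4, 1). Count: 4.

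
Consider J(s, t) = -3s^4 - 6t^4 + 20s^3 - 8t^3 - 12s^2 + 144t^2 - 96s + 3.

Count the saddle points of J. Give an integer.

J separates as a function of s plus a function of t, so ∇J=0 decouples.
∂J/∂s = -12(s - 4)(s - 2)(s + 1) = 0 at s ∈ {-1, 2, 4}; ∂J/∂t = -24t(t - 3)(t + 4) = 0 at t ∈ {-4, 0, 3}.
The Hessian is diagonal: diag(J_ss, J_tt). Second derivatives: J_ss(-1)=-180, J_ss(2)=72, J_ss(4)=-120; J_tt(-4)=-672, J_tt(0)=288, J_tt(3)=-504.
Saddle points occur where the two diagonal entries have opposite signs: (-1, 0), (2, -4), (2, 3), (4, 0). Count: 4.

4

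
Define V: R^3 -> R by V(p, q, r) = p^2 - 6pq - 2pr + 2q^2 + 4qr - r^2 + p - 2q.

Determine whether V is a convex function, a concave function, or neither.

V is quadratic, so its Hessian is the constant matrix H = [[2, -6, -2], [-6, 4, 4], [-2, 4, -2]].
Leading principal minors: 2, -28, 104.
Neither pattern holds ⇒ H is indefinite ⇒ neither convex nor concave.

neither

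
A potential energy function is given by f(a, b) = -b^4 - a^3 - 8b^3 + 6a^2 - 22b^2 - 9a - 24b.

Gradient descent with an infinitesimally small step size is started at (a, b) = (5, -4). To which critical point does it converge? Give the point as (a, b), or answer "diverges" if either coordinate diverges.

f is separable, so gradient descent decouples: a follows -∂f/∂a, b follows -∂f/∂b.
∂f/∂a = -3(a - 3)(a - 1); at a=5 this is -24, so a increases.
∂f/∂b = -4(b + 1)(b + 2)(b + 3); at b=-4 this is 24, so b decreases.
The a-coordinate has no critical point in that direction and runs off to infinity.

diverges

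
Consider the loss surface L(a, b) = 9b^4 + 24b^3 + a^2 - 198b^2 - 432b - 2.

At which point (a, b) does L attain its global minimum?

(0, 3)

L(a,b) separates as P(a) + Q(b) − 2, so its minimum is min P + min Q − 2.
P'(a) = 2a vanishes at a ∈ {0}; Q'(b) = 36(b - 3)(b + 1)(b + 4) vanishes at b ∈ {-4, -1, 3}.
Local minima of P (where P''>0): P(0)=0. Local minima of Q: Q(-4)=-672, Q(3)=-1701.
So the global minimum of L is P(0) + Q(3) − 2 = 0 − 1701 − 2 = -1703, attained at (0, 3).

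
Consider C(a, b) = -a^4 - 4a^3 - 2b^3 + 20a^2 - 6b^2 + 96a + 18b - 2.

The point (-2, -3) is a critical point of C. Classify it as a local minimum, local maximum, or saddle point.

local minimum

The mixed partial ∂²C/∂a∂b is 0, so the Hessian at any point is diag(C_aa, C_bb) = diag(4(-3a^2 - 6a + 10), -12(b + 1)).
At (-2, -3): H = diag(40, 24).
Both eigenvalues are positive, so H is positive definite: a local minimum.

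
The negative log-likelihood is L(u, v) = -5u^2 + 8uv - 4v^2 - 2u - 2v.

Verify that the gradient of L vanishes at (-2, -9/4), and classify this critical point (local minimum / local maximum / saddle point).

∇L = (-10u + 8v - 2, 8u - 8v - 2); substituting (-2, -9/4) gives ∇L = (0, 0), so (-2, -9/4) is indeed a critical point.
The Hessian of L is constant: H = [[-10, 8], [8, -8]].
det(H) = (-10)·(-8) − 8² = 16.
det(H) > 0 and tr(H) = -18 < 0, so H is negative definite and the point is a local maximum.

local maximum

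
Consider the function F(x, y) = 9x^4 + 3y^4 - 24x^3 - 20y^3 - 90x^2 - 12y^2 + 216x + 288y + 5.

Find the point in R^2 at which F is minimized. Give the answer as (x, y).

(-2, -2)

F(x,y) separates as P(x) + Q(y) + 5, so its minimum is min P + min Q + 5.
P'(x) = 36(x - 3)(x - 1)(x + 2) vanishes at x ∈ {-2, 1, 3}; Q'(y) = 12(y - 4)(y - 3)(y + 2) vanishes at y ∈ {-2, 3, 4}.
Local minima of P (where P''>0): P(-2)=-456, P(3)=-81. Local minima of Q: Q(-2)=-416, Q(4)=448.
So the global minimum of F is P(-2) + Q(-2) + 5 = -456 − 416 + 5 = -867, attained at (-2, -2).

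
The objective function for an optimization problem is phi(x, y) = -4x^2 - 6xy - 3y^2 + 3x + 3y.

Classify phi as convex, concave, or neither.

concave

phi is quadratic, so its Hessian is the constant matrix H = [[-8, -6], [-6, -6]].
det(H) = 12, tr(H) = -14.
det(H) > 0 and tr(H) < 0, so H is negative definite everywhere: concave.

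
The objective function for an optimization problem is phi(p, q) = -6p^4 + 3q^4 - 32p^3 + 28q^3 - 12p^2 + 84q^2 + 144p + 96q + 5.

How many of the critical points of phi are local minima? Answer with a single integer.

phi separates as a function of p plus a function of q, so ∇phi=0 decouples.
∂phi/∂p = -24(p - 1)(p + 2)(p + 3) = 0 at p ∈ {-3, -2, 1}; ∂phi/∂q = 12(q + 1)(q + 2)(q + 4) = 0 at q ∈ {-4, -2, -1}.
The Hessian is diagonal: diag(phi_pp, phi_qq). Second derivatives: phi_pp(-3)=-96, phi_pp(-2)=72, phi_pp(1)=-288; phi_qq(-4)=72, phi_qq(-2)=-24, phi_qq(-1)=36.
Local minima occur where both diagonal entries positive: (-2, -4), (-2, -1). Count: 2.

2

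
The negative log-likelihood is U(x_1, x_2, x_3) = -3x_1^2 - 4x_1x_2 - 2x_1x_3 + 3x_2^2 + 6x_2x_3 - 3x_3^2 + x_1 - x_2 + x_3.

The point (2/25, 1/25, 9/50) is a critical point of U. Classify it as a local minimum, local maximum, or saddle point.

saddle point

The Hessian is constant: H = [[-6, -4, -2], [-4, 6, 6], [-2, 6, -6]].
Leading principal minors: Δ₁ = -6, Δ₂ = -52, Δ₃ = 600.
The minors fit neither the all-positive nor the alternating-sign pattern, so H is indefinite: a saddle point.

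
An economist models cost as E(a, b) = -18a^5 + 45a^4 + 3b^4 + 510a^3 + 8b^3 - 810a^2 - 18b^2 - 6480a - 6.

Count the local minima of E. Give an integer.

4

E separates as a function of a plus a function of b, so ∇E=0 decouples.
∂E/∂a = -90(a - 4)(a - 3)(a + 2)(a + 3) = 0 at a ∈ {-3, -2, 3, 4}; ∂E/∂b = 12b(b - 1)(b + 3) = 0 at b ∈ {-3, 0, 1}.
The Hessian is diagonal: diag(E_aa, E_bb). Second derivatives: E_aa(-3)=3780, E_aa(-2)=-2700, E_aa(3)=2700, E_aa(4)=-3780; E_bb(-3)=144, E_bb(0)=-36, E_bb(1)=48.
Local minima occur where both diagonal entries positive: (-3, -3), (-3, 1), (3, -3), (3, 1). Count: 4.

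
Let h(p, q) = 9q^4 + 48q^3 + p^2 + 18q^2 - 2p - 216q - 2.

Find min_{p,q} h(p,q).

h(p,q) separates as A(p) + B(q) − 2, so its minimum is min A + min B − 2.
A'(p) = 2p - 2 vanishes at p ∈ {1}; B'(q) = 36(q - 1)(q + 2)(q + 3) vanishes at q ∈ {-3, -2, 1}.
Local minima of A (where A''>0): A(1)=-1. Local minima of B: B(-3)=243, B(1)=-141.
So the global minimum of h is A(1) + B(1) − 2 = -1 − 141 − 2 = -144, attained at (1, 1).

-144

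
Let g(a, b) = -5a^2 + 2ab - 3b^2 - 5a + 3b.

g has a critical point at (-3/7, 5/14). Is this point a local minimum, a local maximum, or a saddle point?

local maximum

The Hessian of g is constant: H = [[-10, 2], [2, -6]].
det(H) = (-10)·(-6) − 2² = 56.
det(H) > 0 and tr(H) = -16 < 0, so H is negative definite and the point is a local maximum.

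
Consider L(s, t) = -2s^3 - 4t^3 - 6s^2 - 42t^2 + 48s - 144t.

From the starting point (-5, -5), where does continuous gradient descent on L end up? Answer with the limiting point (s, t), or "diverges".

(-4, -4)

L is separable, so gradient descent decouples: s follows -∂L/∂s, t follows -∂L/∂t.
∂L/∂s = -6(s - 2)(s + 4); at s=-5 this is -42, so s increases.
∂L/∂t = -12(t + 3)(t + 4); at t=-5 this is -24, so t increases.
s converges to its nearest critical value -4 (a local min of the s-part); t converges to -4. The iterate converges to (-4, -4).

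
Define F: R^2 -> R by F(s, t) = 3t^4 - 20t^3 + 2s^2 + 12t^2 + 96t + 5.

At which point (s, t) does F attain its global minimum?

F(s,t) separates as P(s) + Q(t) + 5, so its minimum is min P + min Q + 5.
P'(s) = 4s vanishes at s ∈ {0}; Q'(t) = 12(t - 4)(t - 2)(t + 1) vanishes at t ∈ {-1, 2, 4}.
Local minima of P (where P''>0): P(0)=0. Local minima of Q: Q(-1)=-61, Q(4)=64.
So the global minimum of F is P(0) + Q(-1) + 5 = 0 − 61 + 5 = -56, attained at (0, -1).

(0, -1)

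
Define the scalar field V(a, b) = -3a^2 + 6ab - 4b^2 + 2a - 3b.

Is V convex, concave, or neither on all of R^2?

concave

V is quadratic, so its Hessian is the constant matrix H = [[-6, 6], [6, -8]].
det(H) = 12, tr(H) = -14.
det(H) > 0 and tr(H) < 0, so H is negative definite everywhere: concave.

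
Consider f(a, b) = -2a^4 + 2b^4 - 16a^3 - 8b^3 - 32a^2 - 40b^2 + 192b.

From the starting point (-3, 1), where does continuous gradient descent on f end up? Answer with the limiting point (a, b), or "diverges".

(-2, -3)

f is separable, so gradient descent decouples: a follows -∂f/∂a, b follows -∂f/∂b.
∂f/∂a = -8a(a + 2)(a + 4); at a=-3 this is -24, so a increases.
∂f/∂b = 8(b - 4)(b - 2)(b + 3); at b=1 this is 96, so b decreases.
a converges to its nearest critical value -2 (a local min of the a-part); b converges to -3. The iterate converges to (-2, -3).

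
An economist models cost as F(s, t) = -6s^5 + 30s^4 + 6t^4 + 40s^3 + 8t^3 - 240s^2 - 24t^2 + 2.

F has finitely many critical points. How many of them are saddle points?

6

F separates as a function of s plus a function of t, so ∇F=0 decouples.
∂F/∂s = -30s(s - 4)(s - 2)(s + 2) = 0 at s ∈ {-2, 0, 2, 4}; ∂F/∂t = 24t(t - 1)(t + 2) = 0 at t ∈ {-2, 0, 1}.
The Hessian is diagonal: diag(F_ss, F_tt). Second derivatives: F_ss(-2)=1440, F_ss(0)=-480, F_ss(2)=480, F_ss(4)=-1440; F_tt(-2)=144, F_tt(0)=-48, F_tt(1)=72.
Saddle points occur where the two diagonal entries have opposite signs: (-2, 0), (0, -2), (0, 1), (2, 0), (4, -2), (4, 1). Count: 6.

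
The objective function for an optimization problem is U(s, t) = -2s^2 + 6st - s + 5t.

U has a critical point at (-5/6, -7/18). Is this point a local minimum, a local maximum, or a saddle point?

The Hessian of U is constant: H = [[-4, 6], [6, 0]].
det(H) = (-4)·0 − 6² = -36.
Since det(H) < 0, H is indefinite and the critical point is a saddle point.

saddle point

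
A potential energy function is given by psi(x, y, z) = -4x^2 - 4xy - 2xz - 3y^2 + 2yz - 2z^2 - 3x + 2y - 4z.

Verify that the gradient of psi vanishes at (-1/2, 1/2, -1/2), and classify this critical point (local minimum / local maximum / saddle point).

∇psi = (-8x - 4y - 2z - 3, -4x - 6y + 2z + 2, -2x + 2y - 4z - 4); substituting (-1/2, 1/2, -1/2) gives ∇psi = (0, 0, 0), so (-1/2, 1/2, -1/2) is indeed a critical point.
The Hessian is constant: H = [[-8, -4, -2], [-4, -6, 2], [-2, 2, -4]].
Leading principal minors: Δ₁ = -8, Δ₂ = 32, Δ₃ = -40.
The minors alternate sign starting negative (−, +, −), so H is negative definite: a local maximum.

local maximum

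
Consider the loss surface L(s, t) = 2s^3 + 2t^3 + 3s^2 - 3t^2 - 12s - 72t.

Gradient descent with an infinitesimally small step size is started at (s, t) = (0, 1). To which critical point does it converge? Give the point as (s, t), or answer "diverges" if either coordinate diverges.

L is separable, so gradient descent decouples: s follows -∂L/∂s, t follows -∂L/∂t.
∂L/∂s = 6(s - 1)(s + 2); at s=0 this is -12, so s increases.
∂L/∂t = 6(t - 4)(t + 3); at t=1 this is -72, so t increases.
s converges to its nearest critical value 1 (a local min of the s-part); t converges to 4. The iterate converges to (1, 4).

(1, 4)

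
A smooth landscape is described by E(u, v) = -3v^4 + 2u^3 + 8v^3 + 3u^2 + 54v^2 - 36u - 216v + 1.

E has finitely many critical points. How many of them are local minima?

E separates as a function of u plus a function of v, so ∇E=0 decouples.
∂E/∂u = 6(u - 2)(u + 3) = 0 at u ∈ {-3, 2}; ∂E/∂v = -12(v - 3)(v - 2)(v + 3) = 0 at v ∈ {-3, 2, 3}.
The Hessian is diagonal: diag(E_uu, E_vv). Second derivatives: E_uu(-3)=-30, E_uu(2)=30; E_vv(-3)=-360, E_vv(2)=60, E_vv(3)=-72.
Local minima occur where both diagonal entries positive: (2, 2). Count: 1.

1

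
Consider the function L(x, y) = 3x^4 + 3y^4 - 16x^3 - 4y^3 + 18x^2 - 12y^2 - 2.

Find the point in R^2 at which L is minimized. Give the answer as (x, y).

(3, 2)

L(x,y) separates as P(x) + Q(y) − 2, so its minimum is min P + min Q − 2.
P'(x) = 12x(x - 3)(x - 1) vanishes at x ∈ {0, 1, 3}; Q'(y) = 12y(y - 2)(y + 1) vanishes at y ∈ {-1, 0, 2}.
Local minima of P (where P''>0): P(0)=0, P(3)=-27. Local minima of Q: Q(-1)=-5, Q(2)=-32.
So the global minimum of L is P(3) + Q(2) − 2 = -27 − 32 − 2 = -61, attained at (3, 2).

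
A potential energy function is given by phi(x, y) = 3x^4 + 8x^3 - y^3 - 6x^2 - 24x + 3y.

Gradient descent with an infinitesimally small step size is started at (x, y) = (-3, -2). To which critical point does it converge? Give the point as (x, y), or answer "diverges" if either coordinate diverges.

phi is separable, so gradient descent decouples: x follows -∂phi/∂x, y follows -∂phi/∂y.
∂phi/∂x = 12(x - 1)(x + 1)(x + 2); at x=-3 this is -96, so x increases.
∂phi/∂y = -3(y - 1)(y + 1); at y=-2 this is -9, so y increases.
x converges to its nearest critical value -2 (a local min of the x-part); y converges to -1. The iterate converges to (-2, -1).

(-2, -1)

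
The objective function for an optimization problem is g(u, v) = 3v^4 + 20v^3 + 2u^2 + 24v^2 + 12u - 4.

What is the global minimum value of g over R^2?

g(u,v) separates as P(u) + Q(v) − 4, so its minimum is min P + min Q − 4.
P'(u) = 4u + 12 vanishes at u ∈ {-3}; Q'(v) = 12v(v + 1)(v + 4) vanishes at v ∈ {-4, -1, 0}.
Local minima of P (where P''>0): P(-3)=-18. Local minima of Q: Q(-4)=-128, Q(0)=0.
So the global minimum of g is P(-3) + Q(-4) − 4 = -18 − 128 − 4 = -150, attained at (-3, -4).

-150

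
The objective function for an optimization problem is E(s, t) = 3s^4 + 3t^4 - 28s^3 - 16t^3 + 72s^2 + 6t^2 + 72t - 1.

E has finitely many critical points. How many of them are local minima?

4

E separates as a function of s plus a function of t, so ∇E=0 decouples.
∂E/∂s = 12s(s - 4)(s - 3) = 0 at s ∈ {0, 3, 4}; ∂E/∂t = 12(t - 3)(t - 2)(t + 1) = 0 at t ∈ {-1, 2, 3}.
The Hessian is diagonal: diag(E_ss, E_tt). Second derivatives: E_ss(0)=144, E_ss(3)=-36, E_ss(4)=48; E_tt(-1)=144, E_tt(2)=-36, E_tt(3)=48.
Local minima occur where both diagonal entries positive: (0, -1), (0, 3), (4, -1), (4, 3). Count: 4.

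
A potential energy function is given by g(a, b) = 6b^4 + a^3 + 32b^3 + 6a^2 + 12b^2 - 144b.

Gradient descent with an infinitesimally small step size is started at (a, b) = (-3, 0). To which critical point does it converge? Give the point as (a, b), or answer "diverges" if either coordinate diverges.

g is separable, so gradient descent decouples: a follows -∂g/∂a, b follows -∂g/∂b.
∂g/∂a = 3a(a + 4); at a=-3 this is -9, so a increases.
∂g/∂b = 24(b - 1)(b + 2)(b + 3); at b=0 this is -144, so b increases.
a converges to its nearest critical value 0 (a local min of the a-part); b converges to 1. The iterate converges to (0, 1).

(0, 1)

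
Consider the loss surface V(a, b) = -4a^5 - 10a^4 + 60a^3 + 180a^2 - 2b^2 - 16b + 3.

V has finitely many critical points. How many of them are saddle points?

2

V separates as a function of a plus a function of b, so ∇V=0 decouples.
∂V/∂a = -20a(a - 3)(a + 2)(a + 3) = 0 at a ∈ {-3, -2, 0, 3}; ∂V/∂b = -4(b + 4) = 0 at b ∈ {-4}.
The Hessian is diagonal: diag(V_aa, V_bb). Second derivatives: V_aa(-3)=360, V_aa(-2)=-200, V_aa(0)=360, V_aa(3)=-1800; V_bb(-4)=-4.
Saddle points occur where the two diagonal entries have opposite signs: (-3, -4), (0, -4). Count: 2.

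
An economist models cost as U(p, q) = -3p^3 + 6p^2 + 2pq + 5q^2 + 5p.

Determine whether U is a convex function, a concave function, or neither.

The term -3p^3 is cubic, so the Hessian is not constant.
∂²U/∂p² = -18p + 12, which takes both signs as p varies (negative for sufficiently large p). A diagonal entry of the Hessian changing sign means the Hessian is neither positive- nor negative-semidefinite on all of R^2.

neither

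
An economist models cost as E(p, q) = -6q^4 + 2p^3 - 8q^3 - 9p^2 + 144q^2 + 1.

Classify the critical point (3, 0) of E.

The mixed partial ∂²E/∂p∂q is 0, so the Hessian at any point is diag(E_pp, E_qq) = diag(6(2p - 3), 24(-3q^2 - 2q + 12)).
At (3, 0): H = diag(18, 288).
Both eigenvalues are positive, so H is positive definite: a local minimum.

local minimum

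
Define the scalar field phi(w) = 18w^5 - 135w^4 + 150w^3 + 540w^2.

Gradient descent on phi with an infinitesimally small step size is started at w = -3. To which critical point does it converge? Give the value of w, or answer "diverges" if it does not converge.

diverges

phi'(w) = 90w(w - 4)(w - 3)(w + 1), so phi'(-3) = 22680.
Gradient descent moves in the -phi' direction, i.e. w is decreasing.
There is no critical point below w=-3, and phi' keeps the same sign, so the iterate runs off to −∞.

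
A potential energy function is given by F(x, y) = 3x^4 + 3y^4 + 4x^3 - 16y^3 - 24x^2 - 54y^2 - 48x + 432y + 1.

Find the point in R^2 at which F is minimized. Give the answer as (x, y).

F(x,y) separates as P(x) + Q(y) + 1, so its minimum is min P + min Q + 1.
P'(x) = 12(x - 2)(x + 1)(x + 2) vanishes at x ∈ {-2, -1, 2}; Q'(y) = 12(y - 4)(y - 3)(y + 3) vanishes at y ∈ {-3, 3, 4}.
Local minima of P (where P''>0): P(-2)=16, P(2)=-112. Local minima of Q: Q(-3)=-1107, Q(4)=608.
So the global minimum of F is P(2) + Q(-3) + 1 = -112 − 1107 + 1 = -1218, attained at (2, -3).

(2, -3)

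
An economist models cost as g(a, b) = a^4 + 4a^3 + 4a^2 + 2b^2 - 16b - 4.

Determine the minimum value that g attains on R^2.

g(a,b) separates as P(a) + Q(b) − 4, so its minimum is min P + min Q − 4.
P'(a) = 4a(a + 1)(a + 2) vanishes at a ∈ {-2, -1, 0}; Q'(b) = 4b - 16 vanishes at b ∈ {4}.
Local minima of P (where P''>0): P(-2)=0, P(0)=0. Local minima of Q: Q(4)=-32.
So the global minimum of g is P(-2) + Q(4) − 4 = 0 − 32 − 4 = -36, attained at (-2, 4).

-36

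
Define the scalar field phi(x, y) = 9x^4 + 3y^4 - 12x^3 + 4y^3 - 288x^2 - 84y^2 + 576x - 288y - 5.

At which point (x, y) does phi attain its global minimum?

phi(x,y) separates as P(x) + Q(y) − 5, so its minimum is min P + min Q − 5.
P'(x) = 36(x - 4)(x - 1)(x + 4) vanishes at x ∈ {-4, 1, 4}; Q'(y) = 12(y - 4)(y + 2)(y + 3) vanishes at y ∈ {-3, -2, 4}.
Local minima of P (where P''>0): P(-4)=-3840, P(4)=-768. Local minima of Q: Q(-3)=243, Q(4)=-1472.
So the global minimum of phi is P(-4) + Q(4) − 5 = -3840 − 1472 − 5 = -5317, attained at (-4, 4).

(-4, 4)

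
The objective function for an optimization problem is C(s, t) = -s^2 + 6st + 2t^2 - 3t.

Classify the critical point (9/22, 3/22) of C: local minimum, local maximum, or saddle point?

saddle point

The Hessian of C is constant: H = [[-2, 6], [6, 4]].
det(H) = (-2)·4 − 6² = -44.
Since det(H) < 0, H is indefinite and the critical point is a saddle point.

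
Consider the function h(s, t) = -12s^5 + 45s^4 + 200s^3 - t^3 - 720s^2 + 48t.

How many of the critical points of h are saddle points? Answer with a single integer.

h separates as a function of s plus a function of t, so ∇h=0 decouples.
∂h/∂s = -60s(s - 4)(s - 2)(s + 3) = 0 at s ∈ {-3, 0, 2, 4}; ∂h/∂t = -3(t - 4)(t + 4) = 0 at t ∈ {-4, 4}.
The Hessian is diagonal: diag(h_ss, h_tt). Second derivatives: h_ss(-3)=6300, h_ss(0)=-1440, h_ss(2)=1200, h_ss(4)=-3360; h_tt(-4)=24, h_tt(4)=-24.
Saddle points occur where the two diagonal entries have opposite signs: (-3, 4), (0, -4), (2, 4), (4, -4). Count: 4.

4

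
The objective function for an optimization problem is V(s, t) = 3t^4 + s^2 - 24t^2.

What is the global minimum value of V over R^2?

V(s,t) separates as P(s) + Q(t), so its minimum is min P + min Q.
P'(s) = 2s vanishes at s ∈ {0}; Q'(t) = 12t(t - 2)(t + 2) vanishes at t ∈ {-2, 0, 2}.
Local minima of P (where P''>0): P(0)=0. Local minima of Q: Q(-2)=-48, Q(2)=-48.
So the global minimum of V is P(0) + Q(-2) = 0 − 48 = -48, attained at (0, -2).

-48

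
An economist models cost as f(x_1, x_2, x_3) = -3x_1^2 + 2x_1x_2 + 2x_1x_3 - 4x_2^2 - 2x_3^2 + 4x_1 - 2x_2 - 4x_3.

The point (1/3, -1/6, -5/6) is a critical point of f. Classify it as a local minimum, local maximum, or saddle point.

local maximum

The Hessian is constant: H = [[-6, 2, 2], [2, -8, 0], [2, 0, -4]].
Leading principal minors: Δ₁ = -6, Δ₂ = 44, Δ₃ = -144.
The minors alternate sign starting negative (−, +, −), so H is negative definite: a local maximum.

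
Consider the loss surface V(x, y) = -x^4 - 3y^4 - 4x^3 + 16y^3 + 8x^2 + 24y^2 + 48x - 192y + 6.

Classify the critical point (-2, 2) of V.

local minimum

The mixed partial ∂²V/∂x∂y is 0, so the Hessian at any point is diag(V_xx, V_yy) = diag(4(-3x^2 - 6x + 4), 12(-3y^2 + 8y + 4)).
At (-2, 2): H = diag(16, 96).
Both eigenvalues are positive, so H is positive definite: a local minimum.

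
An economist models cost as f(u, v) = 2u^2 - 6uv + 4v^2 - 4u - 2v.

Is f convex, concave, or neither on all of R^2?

neither

f is quadratic, so its Hessian is the constant matrix H = [[4, -6], [-6, 8]].
det(H) = -4, tr(H) = 12.
det(H) < 0, so H is indefinite: neither convex nor concave.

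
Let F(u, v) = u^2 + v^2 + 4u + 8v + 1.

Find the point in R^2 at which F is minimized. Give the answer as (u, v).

(-2, -4)

F(u,v) separates as P(u) + Q(v) + 1, so its minimum is min P + min Q + 1.
P'(u) = 2u + 4 vanishes at u ∈ {-2}; Q'(v) = 2v + 8 vanishes at v ∈ {-4}.
Local minima of P (where P''>0): P(-2)=-4. Local minima of Q: Q(-4)=-16.
So the global minimum of F is P(-2) + Q(-4) + 1 = -4 − 16 + 1 = -19, attained at (-2, -4).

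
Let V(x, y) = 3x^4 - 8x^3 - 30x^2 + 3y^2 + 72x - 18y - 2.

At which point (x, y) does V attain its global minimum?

(-2, 3)

V(x,y) separates as P(x) + Q(y) − 2, so its minimum is min P + min Q − 2.
P'(x) = 12(x - 3)(x - 1)(x + 2) vanishes at x ∈ {-2, 1, 3}; Q'(y) = 6y - 18 vanishes at y ∈ {3}.
Local minima of P (where P''>0): P(-2)=-152, P(3)=-27. Local minima of Q: Q(3)=-27.
So the global minimum of V is P(-2) + Q(3) − 2 = -152 − 27 − 2 = -181, attained at (-2, 3).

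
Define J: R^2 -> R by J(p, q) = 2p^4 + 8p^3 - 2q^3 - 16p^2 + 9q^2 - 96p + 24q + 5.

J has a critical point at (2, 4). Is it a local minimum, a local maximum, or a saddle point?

The mixed partial ∂²J/∂p∂q is 0, so the Hessian at any point is diag(J_pp, J_qq) = diag(8(3p^2 + 6p - 4), 6(-2q + 3)).
At (2, 4): H = diag(160, -30).
The eigenvalues have opposite signs, so H is indefinite: a saddle point.

saddle point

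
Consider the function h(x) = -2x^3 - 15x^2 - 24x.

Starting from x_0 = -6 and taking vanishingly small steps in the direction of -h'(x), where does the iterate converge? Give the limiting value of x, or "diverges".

-4

h'(x) = -6(x + 1)(x + 4), so h'(-6) = -60.
Gradient descent moves in the -h' direction, i.e. x is increasing.
The nearest critical point in that direction is x = -4, where h'' = 18 > 0 (a local minimum). The iterate converges there.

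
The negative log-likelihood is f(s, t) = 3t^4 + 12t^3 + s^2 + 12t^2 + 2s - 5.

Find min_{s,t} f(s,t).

-6

f(s,t) separates as P(s) + Q(t) − 5, so its minimum is min P + min Q − 5.
P'(s) = 2s + 2 vanishes at s ∈ {-1}; Q'(t) = 12t(t + 1)(t + 2) vanishes at t ∈ {-2, -1, 0}.
Local minima of P (where P''>0): P(-1)=-1. Local minima of Q: Q(-2)=0, Q(0)=0.
So the global minimum of f is P(-1) + Q(-2) − 5 = -1 + 0 − 5 = -6, attained at (-1, -2).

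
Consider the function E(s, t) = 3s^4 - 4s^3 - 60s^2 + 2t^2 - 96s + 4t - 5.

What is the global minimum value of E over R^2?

-839

E(s,t) separates as P(s) + Q(t) − 5, so its minimum is min P + min Q − 5.
P'(s) = 12(s - 4)(s + 1)(s + 2) vanishes at s ∈ {-2, -1, 4}; Q'(t) = 4(t + 1) vanishes at t ∈ {-1}.
Local minima of P (where P''>0): P(-2)=32, P(4)=-832. Local minima of Q: Q(-1)=-2.
So the global minimum of E is P(4) + Q(-1) − 5 = -832 − 2 − 5 = -839, attained at (4, -1).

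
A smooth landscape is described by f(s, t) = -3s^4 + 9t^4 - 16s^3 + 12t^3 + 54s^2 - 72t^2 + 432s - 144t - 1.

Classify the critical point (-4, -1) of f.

local maximum

The mixed partial ∂²f/∂s∂t is 0, so the Hessian at any point is diag(f_ss, f_tt) = diag(12(-3s^2 - 8s + 9), 36(3t^2 + 2t - 4)).
At (-4, -1): H = diag(-84, -108).
Both eigenvalues are negative, so H is negative definite: a local maximum.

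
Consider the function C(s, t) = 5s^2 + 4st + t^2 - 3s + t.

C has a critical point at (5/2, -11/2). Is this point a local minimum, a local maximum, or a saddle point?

local minimum

The Hessian of C is constant: H = [[10, 4], [4, 2]].
det(H) = 10·2 − 4² = 4.
det(H) > 0 and tr(H) = 12 > 0, so H is positive definite and the point is a local minimum.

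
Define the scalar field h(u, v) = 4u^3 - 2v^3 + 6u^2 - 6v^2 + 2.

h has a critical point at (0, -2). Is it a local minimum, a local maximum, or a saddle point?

The mixed partial ∂²h/∂u∂v is 0, so the Hessian at any point is diag(h_uu, h_vv) = diag(12(2u + 1), -12(v + 1)).
At (0, -2): H = diag(12, 12).
Both eigenvalues are positive, so H is positive definite: a local minimum.

local minimum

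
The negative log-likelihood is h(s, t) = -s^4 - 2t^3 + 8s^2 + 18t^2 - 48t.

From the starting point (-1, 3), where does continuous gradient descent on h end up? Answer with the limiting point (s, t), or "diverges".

h is separable, so gradient descent decouples: s follows -∂h/∂s, t follows -∂h/∂t.
∂h/∂s = -4s(s - 2)(s + 2); at s=-1 this is -12, so s increases.
∂h/∂t = -6(t - 4)(t - 2); at t=3 this is 6, so t decreases.
s converges to its nearest critical value 0 (a local min of the s-part); t converges to 2. The iterate converges to (0, 2).

(0, 2)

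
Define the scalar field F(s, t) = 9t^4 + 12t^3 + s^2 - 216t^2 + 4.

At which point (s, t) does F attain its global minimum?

(0, -4)

F(s,t) separates as P(s) + Q(t) + 4, so its minimum is min P + min Q + 4.
P'(s) = 2s vanishes at s ∈ {0}; Q'(t) = 36t(t - 3)(t + 4) vanishes at t ∈ {-4, 0, 3}.
Local minima of P (where P''>0): P(0)=0. Local minima of Q: Q(-4)=-1920, Q(3)=-891.
So the global minimum of F is P(0) + Q(-4) + 4 = 0 − 1920 + 4 = -1916, attained at (0, -4).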